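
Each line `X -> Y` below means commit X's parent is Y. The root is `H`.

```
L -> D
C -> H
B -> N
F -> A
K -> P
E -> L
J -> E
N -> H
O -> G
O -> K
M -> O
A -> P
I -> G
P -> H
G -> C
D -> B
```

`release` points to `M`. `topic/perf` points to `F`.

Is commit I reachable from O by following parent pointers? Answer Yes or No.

Ancestors of O: {C, G, H, K, O, P}.
I is not in that set, so it is not an ancestor of O.

No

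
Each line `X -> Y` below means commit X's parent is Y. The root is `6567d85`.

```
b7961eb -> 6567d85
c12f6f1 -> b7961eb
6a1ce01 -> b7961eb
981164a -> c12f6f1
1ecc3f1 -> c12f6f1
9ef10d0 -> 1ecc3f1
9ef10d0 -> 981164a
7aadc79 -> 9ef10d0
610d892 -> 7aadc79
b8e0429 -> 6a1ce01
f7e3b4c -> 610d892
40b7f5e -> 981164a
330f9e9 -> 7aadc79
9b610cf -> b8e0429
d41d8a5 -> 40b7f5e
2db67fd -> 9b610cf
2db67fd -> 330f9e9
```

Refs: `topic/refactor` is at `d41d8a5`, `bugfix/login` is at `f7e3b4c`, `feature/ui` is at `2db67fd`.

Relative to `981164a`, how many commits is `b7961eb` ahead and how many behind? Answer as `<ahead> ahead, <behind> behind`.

0 ahead, 2 behind

Reachable from b7961eb: {6567d85, b7961eb}.
Reachable from 981164a: {6567d85, 981164a, b7961eb, c12f6f1}.
Only in b7961eb's history (ahead): {} — 0.
Only in 981164a's history (behind): {981164a, c12f6f1} — 2.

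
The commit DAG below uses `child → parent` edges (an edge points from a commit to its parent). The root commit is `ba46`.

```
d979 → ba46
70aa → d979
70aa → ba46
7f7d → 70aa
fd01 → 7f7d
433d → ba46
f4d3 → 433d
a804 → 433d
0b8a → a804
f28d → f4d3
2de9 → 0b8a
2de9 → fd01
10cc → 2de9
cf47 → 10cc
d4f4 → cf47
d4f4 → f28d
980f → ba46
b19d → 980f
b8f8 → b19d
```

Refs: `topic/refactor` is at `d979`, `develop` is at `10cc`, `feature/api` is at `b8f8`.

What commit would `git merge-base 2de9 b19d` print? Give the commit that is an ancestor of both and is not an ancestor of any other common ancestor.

ba46

Ancestors of 2de9: {0b8a, 2de9, 433d, 70aa, 7f7d, a804, ba46, d979, fd01}.
Ancestors of b19d: {980f, b19d, ba46}.
Common ancestors: {ba46}.
The only common ancestor is ba46, so it is the merge base.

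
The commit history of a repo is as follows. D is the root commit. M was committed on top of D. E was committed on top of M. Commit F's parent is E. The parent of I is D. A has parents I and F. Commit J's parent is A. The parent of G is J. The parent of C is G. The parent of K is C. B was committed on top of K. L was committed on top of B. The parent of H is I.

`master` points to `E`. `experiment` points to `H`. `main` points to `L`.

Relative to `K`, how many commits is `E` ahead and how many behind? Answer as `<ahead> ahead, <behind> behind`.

0 ahead, 7 behind

Reachable from E: {D, E, M}.
Reachable from K: {A, C, D, E, F, G, I, J, K, M}.
Only in E's history (ahead): {} — 0.
Only in K's history (behind): {A, C, F, G, I, J, K} — 7.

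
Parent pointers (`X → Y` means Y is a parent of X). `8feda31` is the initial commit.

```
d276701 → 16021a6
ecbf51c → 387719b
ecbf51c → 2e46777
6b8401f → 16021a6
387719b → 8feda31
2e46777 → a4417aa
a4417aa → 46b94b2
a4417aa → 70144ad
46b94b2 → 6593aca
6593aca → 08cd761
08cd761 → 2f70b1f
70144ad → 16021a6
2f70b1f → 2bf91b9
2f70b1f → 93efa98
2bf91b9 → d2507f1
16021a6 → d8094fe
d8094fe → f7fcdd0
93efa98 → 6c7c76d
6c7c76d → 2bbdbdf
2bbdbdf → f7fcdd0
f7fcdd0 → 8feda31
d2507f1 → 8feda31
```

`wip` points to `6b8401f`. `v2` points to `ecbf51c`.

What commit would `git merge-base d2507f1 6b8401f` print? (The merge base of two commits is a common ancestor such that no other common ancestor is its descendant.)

8feda31

Ancestors of d2507f1: {8feda31, d2507f1}.
Ancestors of 6b8401f: {16021a6, 6b8401f, 8feda31, d8094fe, f7fcdd0}.
Common ancestors: {8feda31}.
The only common ancestor is 8feda31, so it is the merge base.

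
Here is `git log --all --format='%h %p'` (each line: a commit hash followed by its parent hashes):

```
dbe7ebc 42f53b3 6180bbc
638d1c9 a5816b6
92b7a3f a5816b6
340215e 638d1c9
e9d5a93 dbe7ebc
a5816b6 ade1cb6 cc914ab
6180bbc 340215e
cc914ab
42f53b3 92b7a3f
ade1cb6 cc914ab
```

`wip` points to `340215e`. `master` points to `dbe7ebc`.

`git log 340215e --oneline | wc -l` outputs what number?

Walking parent pointers from 340215e: reachable set = {340215e, 638d1c9, a5816b6, ade1cb6, cc914ab}.
That is 5 commits.

5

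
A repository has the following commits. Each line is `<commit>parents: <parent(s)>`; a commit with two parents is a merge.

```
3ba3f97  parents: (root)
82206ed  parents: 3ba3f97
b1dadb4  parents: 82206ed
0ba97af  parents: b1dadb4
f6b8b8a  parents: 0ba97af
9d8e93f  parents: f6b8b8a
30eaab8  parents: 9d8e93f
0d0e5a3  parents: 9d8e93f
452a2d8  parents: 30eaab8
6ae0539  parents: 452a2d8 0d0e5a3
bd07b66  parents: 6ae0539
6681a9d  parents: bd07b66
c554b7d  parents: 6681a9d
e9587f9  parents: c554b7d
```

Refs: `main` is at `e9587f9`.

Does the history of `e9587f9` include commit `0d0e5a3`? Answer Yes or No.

Ancestors of e9587f9 (commits reachable by following parents): {0ba97af, 0d0e5a3, 30eaab8, 3ba3f97, 452a2d8, 6681a9d, 6ae0539, 82206ed, 9d8e93f, b1dadb4, bd07b66, c554b7d, e9587f9, f6b8b8a}.
0d0e5a3 is in that set, so it is an ancestor of e9587f9.

Yes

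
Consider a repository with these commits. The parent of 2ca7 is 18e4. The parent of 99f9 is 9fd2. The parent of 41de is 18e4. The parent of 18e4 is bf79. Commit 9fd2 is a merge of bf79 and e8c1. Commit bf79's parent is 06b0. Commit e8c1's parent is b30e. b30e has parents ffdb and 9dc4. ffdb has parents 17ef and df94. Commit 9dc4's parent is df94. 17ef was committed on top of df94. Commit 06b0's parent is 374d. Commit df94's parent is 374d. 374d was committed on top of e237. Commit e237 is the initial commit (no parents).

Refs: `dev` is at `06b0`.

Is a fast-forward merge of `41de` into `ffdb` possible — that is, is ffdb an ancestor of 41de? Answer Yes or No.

No

A fast-forward from ffdb to 41de is possible iff ffdb is an ancestor of 41de.
Ancestors of 41de: {06b0, 18e4, 374d, 41de, bf79, e237}.
ffdb is not among them, so fast-forward is not possible.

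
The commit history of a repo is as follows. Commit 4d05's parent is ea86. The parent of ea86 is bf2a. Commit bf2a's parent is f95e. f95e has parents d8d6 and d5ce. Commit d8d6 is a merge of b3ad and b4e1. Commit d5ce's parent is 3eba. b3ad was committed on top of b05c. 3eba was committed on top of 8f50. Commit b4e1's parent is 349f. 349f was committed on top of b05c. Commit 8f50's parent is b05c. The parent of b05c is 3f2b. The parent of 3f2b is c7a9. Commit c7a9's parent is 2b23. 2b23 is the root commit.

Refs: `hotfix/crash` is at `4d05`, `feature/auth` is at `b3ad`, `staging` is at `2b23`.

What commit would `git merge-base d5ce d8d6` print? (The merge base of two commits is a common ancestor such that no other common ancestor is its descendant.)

b05c

Ancestors of d5ce: {2b23, 3eba, 3f2b, 8f50, b05c, c7a9, d5ce}.
Ancestors of d8d6: {2b23, 349f, 3f2b, b05c, b3ad, b4e1, c7a9, d8d6}.
Common ancestors: {2b23, 3f2b, b05c, c7a9}.
Among these, b05c is not an ancestor of any other common ancestor — it is the merge base.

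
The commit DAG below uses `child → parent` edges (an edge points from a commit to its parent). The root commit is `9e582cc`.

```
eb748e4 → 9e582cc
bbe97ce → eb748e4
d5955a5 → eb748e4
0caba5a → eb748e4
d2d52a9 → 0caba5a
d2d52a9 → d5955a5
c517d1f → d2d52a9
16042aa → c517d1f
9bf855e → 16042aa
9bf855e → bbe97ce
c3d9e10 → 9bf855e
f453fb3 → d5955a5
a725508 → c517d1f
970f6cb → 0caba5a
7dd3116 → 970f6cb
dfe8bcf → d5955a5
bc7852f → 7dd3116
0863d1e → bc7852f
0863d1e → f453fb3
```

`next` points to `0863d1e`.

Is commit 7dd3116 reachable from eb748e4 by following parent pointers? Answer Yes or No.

No

Ancestors of eb748e4: {9e582cc, eb748e4}.
7dd3116 is not in that set, so it is not an ancestor of eb748e4.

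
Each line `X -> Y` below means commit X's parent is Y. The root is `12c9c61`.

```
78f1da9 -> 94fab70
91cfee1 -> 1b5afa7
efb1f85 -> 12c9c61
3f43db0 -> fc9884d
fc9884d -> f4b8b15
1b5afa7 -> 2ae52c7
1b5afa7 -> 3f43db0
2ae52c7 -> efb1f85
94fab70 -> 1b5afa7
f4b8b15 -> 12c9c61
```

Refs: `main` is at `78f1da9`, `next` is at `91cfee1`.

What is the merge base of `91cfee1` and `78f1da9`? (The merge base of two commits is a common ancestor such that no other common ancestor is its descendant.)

1b5afa7

Ancestors of 91cfee1: {12c9c61, 1b5afa7, 2ae52c7, 3f43db0, 91cfee1, efb1f85, f4b8b15, fc9884d}.
Ancestors of 78f1da9: {12c9c61, 1b5afa7, 2ae52c7, 3f43db0, 78f1da9, 94fab70, efb1f85, f4b8b15, fc9884d}.
Common ancestors: {12c9c61, 1b5afa7, 2ae52c7, 3f43db0, efb1f85, f4b8b15, fc9884d}.
Among these, 1b5afa7 is not an ancestor of any other common ancestor — it is the merge base.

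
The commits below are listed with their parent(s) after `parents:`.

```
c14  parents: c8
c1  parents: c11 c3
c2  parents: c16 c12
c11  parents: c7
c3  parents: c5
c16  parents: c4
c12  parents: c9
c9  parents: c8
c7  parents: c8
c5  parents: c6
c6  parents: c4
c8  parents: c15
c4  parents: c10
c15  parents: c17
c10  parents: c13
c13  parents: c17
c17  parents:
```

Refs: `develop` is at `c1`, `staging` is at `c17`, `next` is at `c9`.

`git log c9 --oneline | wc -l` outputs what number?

4

Walking parent pointers from c9: reachable set = {c15, c17, c8, c9}.
That is 4 commits.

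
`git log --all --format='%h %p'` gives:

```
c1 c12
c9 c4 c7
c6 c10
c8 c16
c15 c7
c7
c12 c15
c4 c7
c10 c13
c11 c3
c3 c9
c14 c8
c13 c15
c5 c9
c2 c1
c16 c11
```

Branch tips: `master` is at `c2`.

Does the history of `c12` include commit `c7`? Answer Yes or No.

Yes

Ancestors of c12 (commits reachable by following parents): {c12, c15, c7}.
c7 is in that set, so it is an ancestor of c12.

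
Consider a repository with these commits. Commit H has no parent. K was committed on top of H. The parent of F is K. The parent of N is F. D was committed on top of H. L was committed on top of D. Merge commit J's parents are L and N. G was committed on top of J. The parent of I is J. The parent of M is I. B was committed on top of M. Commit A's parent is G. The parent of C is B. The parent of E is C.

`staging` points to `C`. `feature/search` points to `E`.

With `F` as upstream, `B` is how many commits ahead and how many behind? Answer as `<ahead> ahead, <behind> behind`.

7 ahead, 0 behind

Reachable from B: {B, D, F, H, I, J, K, L, M, N}.
Reachable from F: {F, H, K}.
Only in B's history (ahead): {B, D, I, J, L, M, N} — 7.
Only in F's history (behind): {} — 0.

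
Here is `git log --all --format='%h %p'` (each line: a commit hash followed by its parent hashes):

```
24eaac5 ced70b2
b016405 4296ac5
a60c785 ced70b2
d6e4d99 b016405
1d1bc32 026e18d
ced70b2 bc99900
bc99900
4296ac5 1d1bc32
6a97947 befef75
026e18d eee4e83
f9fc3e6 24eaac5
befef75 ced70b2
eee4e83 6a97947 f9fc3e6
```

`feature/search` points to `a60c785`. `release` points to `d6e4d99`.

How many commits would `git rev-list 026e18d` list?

8

Walking parent pointers from 026e18d: reachable set = {026e18d, 24eaac5, 6a97947, bc99900, befef75, ced70b2, eee4e83, f9fc3e6}.
That is 8 commits.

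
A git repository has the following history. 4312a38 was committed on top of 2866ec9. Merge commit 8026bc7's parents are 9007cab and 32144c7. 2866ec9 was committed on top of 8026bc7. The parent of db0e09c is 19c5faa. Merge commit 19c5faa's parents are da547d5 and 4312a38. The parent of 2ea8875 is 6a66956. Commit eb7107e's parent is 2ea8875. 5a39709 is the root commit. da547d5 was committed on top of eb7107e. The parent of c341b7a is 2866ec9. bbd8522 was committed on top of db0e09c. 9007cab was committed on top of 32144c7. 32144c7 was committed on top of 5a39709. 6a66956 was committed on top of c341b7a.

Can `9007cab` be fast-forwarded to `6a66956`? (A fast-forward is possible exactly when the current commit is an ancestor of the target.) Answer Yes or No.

A fast-forward from 9007cab to 6a66956 is possible iff 9007cab is an ancestor of 6a66956.
Ancestors of 6a66956: {2866ec9, 32144c7, 5a39709, 6a66956, 8026bc7, 9007cab, c341b7a}.
9007cab is among them, so fast-forward is possible.

Yes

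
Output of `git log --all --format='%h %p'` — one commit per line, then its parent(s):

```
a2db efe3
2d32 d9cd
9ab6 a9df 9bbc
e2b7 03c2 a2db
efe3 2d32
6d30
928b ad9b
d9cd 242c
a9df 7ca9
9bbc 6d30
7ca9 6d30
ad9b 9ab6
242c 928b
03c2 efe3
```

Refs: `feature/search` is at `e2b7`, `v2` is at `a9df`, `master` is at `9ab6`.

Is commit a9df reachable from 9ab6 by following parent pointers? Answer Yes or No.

Ancestors of 9ab6 (commits reachable by following parents): {6d30, 7ca9, 9ab6, 9bbc, a9df}.
a9df is in that set, so it is an ancestor of 9ab6.

Yes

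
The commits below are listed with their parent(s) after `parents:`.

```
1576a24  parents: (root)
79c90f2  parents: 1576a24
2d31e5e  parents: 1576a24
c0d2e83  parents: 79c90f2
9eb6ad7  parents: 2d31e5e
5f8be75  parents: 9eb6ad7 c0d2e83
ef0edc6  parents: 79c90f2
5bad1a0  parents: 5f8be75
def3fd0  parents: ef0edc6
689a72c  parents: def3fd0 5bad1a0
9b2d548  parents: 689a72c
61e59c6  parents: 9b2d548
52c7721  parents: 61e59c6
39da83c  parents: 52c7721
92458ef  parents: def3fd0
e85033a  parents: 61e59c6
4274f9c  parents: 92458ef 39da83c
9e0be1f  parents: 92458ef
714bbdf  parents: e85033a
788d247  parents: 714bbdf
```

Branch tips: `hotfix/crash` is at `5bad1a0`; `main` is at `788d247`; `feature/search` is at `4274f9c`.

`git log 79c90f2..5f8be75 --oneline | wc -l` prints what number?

Reachable from 5f8be75: {1576a24, 2d31e5e, 5f8be75, 79c90f2, 9eb6ad7, c0d2e83}.
Reachable from 79c90f2: {1576a24, 79c90f2}.
In 5f8be75's history but not 79c90f2's: {2d31e5e, 5f8be75, 9eb6ad7, c0d2e83} — 4 commits.

4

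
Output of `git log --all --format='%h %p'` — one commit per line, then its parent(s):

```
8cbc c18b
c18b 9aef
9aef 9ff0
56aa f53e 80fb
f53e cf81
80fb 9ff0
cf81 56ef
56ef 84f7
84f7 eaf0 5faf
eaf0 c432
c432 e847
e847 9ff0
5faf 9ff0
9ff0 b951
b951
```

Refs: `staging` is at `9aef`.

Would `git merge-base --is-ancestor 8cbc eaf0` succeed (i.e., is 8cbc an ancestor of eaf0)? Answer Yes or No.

Ancestors of eaf0: {9ff0, b951, c432, e847, eaf0}.
8cbc is not in that set, so it is not an ancestor of eaf0.

No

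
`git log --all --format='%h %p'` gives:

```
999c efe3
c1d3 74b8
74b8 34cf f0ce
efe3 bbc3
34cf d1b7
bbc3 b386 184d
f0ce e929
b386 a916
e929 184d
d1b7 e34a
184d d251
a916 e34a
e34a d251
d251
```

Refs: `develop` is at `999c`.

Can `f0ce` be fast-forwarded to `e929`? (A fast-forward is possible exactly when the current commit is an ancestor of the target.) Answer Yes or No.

A fast-forward from f0ce to e929 is possible iff f0ce is an ancestor of e929.
Ancestors of e929: {184d, d251, e929}.
f0ce is not among them, so fast-forward is not possible.

No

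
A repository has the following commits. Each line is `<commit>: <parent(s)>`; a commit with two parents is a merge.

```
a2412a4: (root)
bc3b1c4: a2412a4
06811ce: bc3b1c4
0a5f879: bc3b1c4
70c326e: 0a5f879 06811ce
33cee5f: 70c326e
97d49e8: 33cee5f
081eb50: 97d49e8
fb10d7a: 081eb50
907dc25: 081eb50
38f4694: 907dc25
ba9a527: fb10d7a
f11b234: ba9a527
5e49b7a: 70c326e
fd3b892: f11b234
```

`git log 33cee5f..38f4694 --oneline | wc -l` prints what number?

Reachable from 38f4694: {06811ce, 081eb50, 0a5f879, 33cee5f, 38f4694, 70c326e, 907dc25, 97d49e8, a2412a4, bc3b1c4}.
Reachable from 33cee5f: {06811ce, 0a5f879, 33cee5f, 70c326e, a2412a4, bc3b1c4}.
In 38f4694's history but not 33cee5f's: {081eb50, 38f4694, 907dc25, 97d49e8} — 4 commits.

4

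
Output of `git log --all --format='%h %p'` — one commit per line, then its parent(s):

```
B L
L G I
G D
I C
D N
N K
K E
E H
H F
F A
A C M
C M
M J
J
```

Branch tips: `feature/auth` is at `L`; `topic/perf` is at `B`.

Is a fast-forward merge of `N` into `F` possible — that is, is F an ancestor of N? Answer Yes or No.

Yes

A fast-forward from F to N is possible iff F is an ancestor of N.
Ancestors of N: {A, C, E, F, H, J, K, M, N}.
F is among them, so fast-forward is possible.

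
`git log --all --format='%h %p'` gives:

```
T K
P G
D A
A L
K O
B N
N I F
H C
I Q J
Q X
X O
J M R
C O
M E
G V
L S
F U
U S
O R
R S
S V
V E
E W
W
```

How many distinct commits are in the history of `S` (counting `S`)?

Walking parent pointers from S: reachable set = {E, S, V, W}.
That is 4 commits.

4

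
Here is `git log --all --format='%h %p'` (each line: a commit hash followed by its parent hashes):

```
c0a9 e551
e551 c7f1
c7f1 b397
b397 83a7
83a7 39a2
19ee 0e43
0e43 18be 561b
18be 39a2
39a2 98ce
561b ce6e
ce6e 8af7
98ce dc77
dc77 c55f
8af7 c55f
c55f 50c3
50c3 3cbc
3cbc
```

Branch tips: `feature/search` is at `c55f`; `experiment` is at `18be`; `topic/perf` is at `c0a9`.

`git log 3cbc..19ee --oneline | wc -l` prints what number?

11

Reachable from 19ee: {0e43, 18be, 19ee, 39a2, 3cbc, 50c3, 561b, 8af7, 98ce, c55f, ce6e, dc77}.
Reachable from 3cbc: {3cbc}.
In 19ee's history but not 3cbc's: {0e43, 18be, 19ee, 39a2, 50c3, 561b, 8af7, 98ce, c55f, ce6e, dc77} — 11 commits.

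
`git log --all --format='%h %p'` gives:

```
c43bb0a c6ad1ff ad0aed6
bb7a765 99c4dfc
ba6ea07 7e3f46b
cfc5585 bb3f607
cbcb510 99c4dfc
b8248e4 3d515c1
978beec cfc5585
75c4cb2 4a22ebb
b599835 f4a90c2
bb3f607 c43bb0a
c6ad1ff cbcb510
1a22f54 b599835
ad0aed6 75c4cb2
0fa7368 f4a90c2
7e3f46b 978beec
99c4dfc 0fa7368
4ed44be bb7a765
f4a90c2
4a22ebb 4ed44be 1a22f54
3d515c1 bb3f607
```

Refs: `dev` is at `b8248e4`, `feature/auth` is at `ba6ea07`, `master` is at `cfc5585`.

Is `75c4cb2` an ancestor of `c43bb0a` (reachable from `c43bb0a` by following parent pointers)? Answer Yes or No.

Yes

Ancestors of c43bb0a (commits reachable by following parents): {0fa7368, 1a22f54, 4a22ebb, 4ed44be, 75c4cb2, 99c4dfc, ad0aed6, b599835, bb7a765, c43bb0a, c6ad1ff, cbcb510, f4a90c2}.
75c4cb2 is in that set, so it is an ancestor of c43bb0a.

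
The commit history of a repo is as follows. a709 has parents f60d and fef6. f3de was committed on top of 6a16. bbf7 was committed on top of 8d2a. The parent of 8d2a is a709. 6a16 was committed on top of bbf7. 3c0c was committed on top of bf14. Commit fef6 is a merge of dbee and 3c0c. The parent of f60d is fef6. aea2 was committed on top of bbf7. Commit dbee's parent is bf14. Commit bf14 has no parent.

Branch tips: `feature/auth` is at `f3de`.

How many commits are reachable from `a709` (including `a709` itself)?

6

Walking parent pointers from a709: reachable set = {3c0c, a709, bf14, dbee, f60d, fef6}.
That is 6 commits.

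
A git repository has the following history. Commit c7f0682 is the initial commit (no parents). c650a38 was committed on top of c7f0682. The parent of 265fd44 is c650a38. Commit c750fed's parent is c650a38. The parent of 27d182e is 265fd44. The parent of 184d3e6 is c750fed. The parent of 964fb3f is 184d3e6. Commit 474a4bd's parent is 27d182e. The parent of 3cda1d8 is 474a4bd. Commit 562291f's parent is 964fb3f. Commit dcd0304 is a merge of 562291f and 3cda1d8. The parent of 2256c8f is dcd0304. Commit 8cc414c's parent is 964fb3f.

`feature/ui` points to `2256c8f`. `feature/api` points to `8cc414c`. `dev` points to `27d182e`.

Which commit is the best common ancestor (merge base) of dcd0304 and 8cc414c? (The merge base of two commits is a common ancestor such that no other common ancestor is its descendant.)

964fb3f

Ancestors of dcd0304: {184d3e6, 265fd44, 27d182e, 3cda1d8, 474a4bd, 562291f, 964fb3f, c650a38, c750fed, c7f0682, dcd0304}.
Ancestors of 8cc414c: {184d3e6, 8cc414c, 964fb3f, c650a38, c750fed, c7f0682}.
Common ancestors: {184d3e6, 964fb3f, c650a38, c750fed, c7f0682}.
Among these, 964fb3f is not an ancestor of any other common ancestor — it is the merge base.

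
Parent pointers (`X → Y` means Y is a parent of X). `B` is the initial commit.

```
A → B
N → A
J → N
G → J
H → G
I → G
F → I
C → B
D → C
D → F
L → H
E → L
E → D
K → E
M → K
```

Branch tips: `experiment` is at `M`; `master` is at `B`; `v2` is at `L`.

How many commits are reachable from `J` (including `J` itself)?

4

Walking parent pointers from J: reachable set = {A, B, J, N}.
That is 4 commits.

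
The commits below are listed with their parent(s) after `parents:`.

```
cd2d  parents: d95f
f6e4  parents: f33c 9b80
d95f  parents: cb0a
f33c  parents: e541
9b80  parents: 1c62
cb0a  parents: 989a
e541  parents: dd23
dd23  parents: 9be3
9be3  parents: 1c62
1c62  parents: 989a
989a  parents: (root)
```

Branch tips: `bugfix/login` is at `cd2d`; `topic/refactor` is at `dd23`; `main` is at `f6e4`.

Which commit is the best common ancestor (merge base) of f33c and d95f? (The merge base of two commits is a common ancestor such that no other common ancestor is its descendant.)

Ancestors of f33c: {1c62, 989a, 9be3, dd23, e541, f33c}.
Ancestors of d95f: {989a, cb0a, d95f}.
Common ancestors: {989a}.
The only common ancestor is 989a, so it is the merge base.

989a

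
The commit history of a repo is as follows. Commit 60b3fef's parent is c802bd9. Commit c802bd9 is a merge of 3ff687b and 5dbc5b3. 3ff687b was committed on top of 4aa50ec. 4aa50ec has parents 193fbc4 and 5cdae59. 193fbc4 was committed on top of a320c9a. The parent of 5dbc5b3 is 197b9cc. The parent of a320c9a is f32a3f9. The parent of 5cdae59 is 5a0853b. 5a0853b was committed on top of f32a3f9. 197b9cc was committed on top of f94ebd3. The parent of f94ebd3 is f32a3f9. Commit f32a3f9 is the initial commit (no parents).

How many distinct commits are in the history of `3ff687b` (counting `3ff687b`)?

7

Walking parent pointers from 3ff687b: reachable set = {193fbc4, 3ff687b, 4aa50ec, 5a0853b, 5cdae59, a320c9a, f32a3f9}.
That is 7 commits.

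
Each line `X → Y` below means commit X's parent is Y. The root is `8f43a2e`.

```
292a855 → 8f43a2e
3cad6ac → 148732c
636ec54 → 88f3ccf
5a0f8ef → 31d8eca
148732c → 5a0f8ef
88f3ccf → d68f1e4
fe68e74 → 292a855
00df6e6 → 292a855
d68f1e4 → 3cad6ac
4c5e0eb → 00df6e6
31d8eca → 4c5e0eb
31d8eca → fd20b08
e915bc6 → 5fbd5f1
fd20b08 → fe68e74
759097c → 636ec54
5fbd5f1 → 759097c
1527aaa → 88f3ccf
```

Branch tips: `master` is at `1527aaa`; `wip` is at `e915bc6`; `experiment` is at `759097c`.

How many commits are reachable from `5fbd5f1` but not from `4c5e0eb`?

Reachable from 5fbd5f1: {00df6e6, 148732c, 292a855, 31d8eca, 3cad6ac, 4c5e0eb, 5a0f8ef, 5fbd5f1, 636ec54, 759097c, 88f3ccf, 8f43a2e, d68f1e4, fd20b08, fe68e74}.
Reachable from 4c5e0eb: {00df6e6, 292a855, 4c5e0eb, 8f43a2e}.
In 5fbd5f1's history but not 4c5e0eb's: {148732c, 31d8eca, 3cad6ac, 5a0f8ef, 5fbd5f1, 636ec54, 759097c, 88f3ccf, d68f1e4, fd20b08, fe68e74} — 11 commits.

11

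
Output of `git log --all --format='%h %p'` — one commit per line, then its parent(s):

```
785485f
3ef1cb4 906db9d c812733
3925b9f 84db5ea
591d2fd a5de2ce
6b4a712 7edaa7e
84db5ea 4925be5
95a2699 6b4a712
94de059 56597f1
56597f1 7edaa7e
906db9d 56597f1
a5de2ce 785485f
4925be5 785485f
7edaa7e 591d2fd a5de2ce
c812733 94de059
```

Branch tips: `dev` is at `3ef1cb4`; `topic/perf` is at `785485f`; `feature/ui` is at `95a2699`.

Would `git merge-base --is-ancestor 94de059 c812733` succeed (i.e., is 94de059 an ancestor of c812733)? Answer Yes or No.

Ancestors of c812733 (commits reachable by following parents): {56597f1, 591d2fd, 785485f, 7edaa7e, 94de059, a5de2ce, c812733}.
94de059 is in that set, so it is an ancestor of c812733.

Yes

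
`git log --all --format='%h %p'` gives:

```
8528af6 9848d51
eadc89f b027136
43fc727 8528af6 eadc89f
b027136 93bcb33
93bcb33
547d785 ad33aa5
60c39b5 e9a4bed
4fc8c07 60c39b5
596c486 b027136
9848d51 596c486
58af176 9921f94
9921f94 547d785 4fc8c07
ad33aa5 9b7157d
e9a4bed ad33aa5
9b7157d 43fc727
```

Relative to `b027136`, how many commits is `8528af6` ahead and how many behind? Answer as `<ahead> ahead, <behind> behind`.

3 ahead, 0 behind

Reachable from 8528af6: {596c486, 8528af6, 93bcb33, 9848d51, b027136}.
Reachable from b027136: {93bcb33, b027136}.
Only in 8528af6's history (ahead): {596c486, 8528af6, 9848d51} — 3.
Only in b027136's history (behind): {} — 0.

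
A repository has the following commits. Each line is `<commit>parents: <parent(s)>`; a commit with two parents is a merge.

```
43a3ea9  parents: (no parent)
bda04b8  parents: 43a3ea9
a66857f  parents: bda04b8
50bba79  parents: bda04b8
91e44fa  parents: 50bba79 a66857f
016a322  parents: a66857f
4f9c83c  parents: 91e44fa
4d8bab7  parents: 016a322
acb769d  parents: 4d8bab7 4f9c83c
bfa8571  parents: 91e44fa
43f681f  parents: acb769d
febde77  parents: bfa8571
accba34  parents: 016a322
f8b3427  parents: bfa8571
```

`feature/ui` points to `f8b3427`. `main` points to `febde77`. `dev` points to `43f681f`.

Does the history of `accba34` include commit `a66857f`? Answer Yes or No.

Yes

Ancestors of accba34 (commits reachable by following parents): {016a322, 43a3ea9, a66857f, accba34, bda04b8}.
a66857f is in that set, so it is an ancestor of accba34.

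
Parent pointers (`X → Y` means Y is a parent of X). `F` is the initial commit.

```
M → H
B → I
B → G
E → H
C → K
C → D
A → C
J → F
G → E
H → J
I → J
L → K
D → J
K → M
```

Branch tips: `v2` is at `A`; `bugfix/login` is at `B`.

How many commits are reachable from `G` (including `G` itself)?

5

Walking parent pointers from G: reachable set = {E, F, G, H, J}.
That is 5 commits.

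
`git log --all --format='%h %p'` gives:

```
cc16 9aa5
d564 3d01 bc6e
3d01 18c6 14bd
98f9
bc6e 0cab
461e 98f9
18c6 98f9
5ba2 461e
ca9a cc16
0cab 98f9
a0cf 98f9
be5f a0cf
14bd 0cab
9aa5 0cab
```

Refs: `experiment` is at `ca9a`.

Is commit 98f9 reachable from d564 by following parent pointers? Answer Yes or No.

Ancestors of d564 (commits reachable by following parents): {0cab, 14bd, 18c6, 3d01, 98f9, bc6e, d564}.
98f9 is in that set, so it is an ancestor of d564.

Yes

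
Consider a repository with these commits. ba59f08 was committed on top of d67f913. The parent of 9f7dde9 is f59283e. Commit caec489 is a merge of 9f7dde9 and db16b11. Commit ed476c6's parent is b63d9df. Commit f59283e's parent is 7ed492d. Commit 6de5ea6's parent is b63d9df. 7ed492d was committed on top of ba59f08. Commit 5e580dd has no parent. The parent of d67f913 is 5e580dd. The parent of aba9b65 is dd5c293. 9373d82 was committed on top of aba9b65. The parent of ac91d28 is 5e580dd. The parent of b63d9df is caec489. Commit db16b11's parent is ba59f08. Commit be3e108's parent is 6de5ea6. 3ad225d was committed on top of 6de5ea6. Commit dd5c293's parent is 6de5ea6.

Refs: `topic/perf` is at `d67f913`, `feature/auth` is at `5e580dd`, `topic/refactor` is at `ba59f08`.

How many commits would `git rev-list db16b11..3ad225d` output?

7

Reachable from 3ad225d: {3ad225d, 5e580dd, 6de5ea6, 7ed492d, 9f7dde9, b63d9df, ba59f08, caec489, d67f913, db16b11, f59283e}.
Reachable from db16b11: {5e580dd, ba59f08, d67f913, db16b11}.
In 3ad225d's history but not db16b11's: {3ad225d, 6de5ea6, 7ed492d, 9f7dde9, b63d9df, caec489, f59283e} — 7 commits.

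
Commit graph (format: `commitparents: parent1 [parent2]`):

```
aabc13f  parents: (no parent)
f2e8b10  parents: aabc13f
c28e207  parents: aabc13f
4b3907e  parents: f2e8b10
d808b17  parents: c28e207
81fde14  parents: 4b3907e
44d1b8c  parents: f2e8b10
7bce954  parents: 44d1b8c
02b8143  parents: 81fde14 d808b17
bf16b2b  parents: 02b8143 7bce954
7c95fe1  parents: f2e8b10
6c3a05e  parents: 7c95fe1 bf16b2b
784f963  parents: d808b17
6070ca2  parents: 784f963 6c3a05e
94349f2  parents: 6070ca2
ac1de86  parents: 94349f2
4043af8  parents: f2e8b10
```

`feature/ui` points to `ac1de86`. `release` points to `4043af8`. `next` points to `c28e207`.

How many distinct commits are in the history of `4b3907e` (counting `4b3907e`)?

Walking parent pointers from 4b3907e: reachable set = {4b3907e, aabc13f, f2e8b10}.
That is 3 commits.

3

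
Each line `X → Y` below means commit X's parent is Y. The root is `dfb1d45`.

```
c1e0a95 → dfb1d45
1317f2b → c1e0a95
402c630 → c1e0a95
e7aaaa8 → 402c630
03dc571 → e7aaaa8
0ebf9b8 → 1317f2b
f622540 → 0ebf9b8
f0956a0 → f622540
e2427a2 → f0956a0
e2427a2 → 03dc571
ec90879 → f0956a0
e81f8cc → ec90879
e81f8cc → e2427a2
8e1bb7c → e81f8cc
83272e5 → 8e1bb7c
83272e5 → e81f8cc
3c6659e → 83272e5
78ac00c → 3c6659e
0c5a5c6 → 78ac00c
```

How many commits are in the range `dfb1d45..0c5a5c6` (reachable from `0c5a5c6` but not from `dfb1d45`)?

Reachable from 0c5a5c6: {03dc571, 0c5a5c6, 0ebf9b8, 1317f2b, 3c6659e, 402c630, 78ac00c, 83272e5, 8e1bb7c, c1e0a95, dfb1d45, e2427a2, e7aaaa8, e81f8cc, ec90879, f0956a0, f622540}.
Reachable from dfb1d45: {dfb1d45}.
In 0c5a5c6's history but not dfb1d45's: {03dc571, 0c5a5c6, 0ebf9b8, 1317f2b, 3c6659e, 402c630, 78ac00c, 83272e5, 8e1bb7c, c1e0a95, e2427a2, e7aaaa8, e81f8cc, ec90879, f0956a0, f622540} — 16 commits.

16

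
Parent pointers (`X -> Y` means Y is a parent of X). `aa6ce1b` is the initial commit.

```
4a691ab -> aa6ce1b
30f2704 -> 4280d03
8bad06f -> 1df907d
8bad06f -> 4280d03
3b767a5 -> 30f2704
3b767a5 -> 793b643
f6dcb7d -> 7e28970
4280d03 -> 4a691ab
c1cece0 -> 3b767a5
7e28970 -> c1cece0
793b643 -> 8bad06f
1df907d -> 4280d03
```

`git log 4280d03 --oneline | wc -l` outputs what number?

Walking parent pointers from 4280d03: reachable set = {4280d03, 4a691ab, aa6ce1b}.
That is 3 commits.

3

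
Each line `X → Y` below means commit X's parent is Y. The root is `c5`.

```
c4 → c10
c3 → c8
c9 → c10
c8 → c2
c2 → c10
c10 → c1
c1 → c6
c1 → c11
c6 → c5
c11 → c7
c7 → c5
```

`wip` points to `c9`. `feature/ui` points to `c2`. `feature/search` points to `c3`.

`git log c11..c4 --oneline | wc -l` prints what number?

Reachable from c4: {c1, c10, c11, c4, c5, c6, c7}.
Reachable from c11: {c11, c5, c7}.
In c4's history but not c11's: {c1, c10, c4, c6} — 4 commits.

4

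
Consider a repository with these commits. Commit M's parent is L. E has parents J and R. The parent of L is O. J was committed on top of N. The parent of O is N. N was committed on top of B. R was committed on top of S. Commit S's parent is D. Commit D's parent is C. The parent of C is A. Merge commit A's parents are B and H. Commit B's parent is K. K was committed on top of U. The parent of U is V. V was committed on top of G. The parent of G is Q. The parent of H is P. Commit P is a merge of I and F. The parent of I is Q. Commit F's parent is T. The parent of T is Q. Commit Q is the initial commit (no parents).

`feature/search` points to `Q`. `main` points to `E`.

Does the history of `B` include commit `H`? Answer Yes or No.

No

Ancestors of B: {B, G, K, Q, U, V}.
H is not in that set, so it is not an ancestor of B.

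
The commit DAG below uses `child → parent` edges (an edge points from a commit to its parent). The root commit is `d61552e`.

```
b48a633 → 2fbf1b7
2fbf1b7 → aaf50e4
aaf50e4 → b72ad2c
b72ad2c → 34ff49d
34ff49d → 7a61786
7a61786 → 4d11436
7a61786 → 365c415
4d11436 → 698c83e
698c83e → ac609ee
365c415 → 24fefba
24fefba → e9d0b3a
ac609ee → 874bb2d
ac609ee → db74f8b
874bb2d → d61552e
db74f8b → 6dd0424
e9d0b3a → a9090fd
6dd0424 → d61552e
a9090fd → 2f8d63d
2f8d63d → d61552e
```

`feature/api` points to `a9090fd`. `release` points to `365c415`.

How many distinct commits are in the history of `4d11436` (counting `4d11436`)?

Walking parent pointers from 4d11436: reachable set = {4d11436, 698c83e, 6dd0424, 874bb2d, ac609ee, d61552e, db74f8b}.
That is 7 commits.

7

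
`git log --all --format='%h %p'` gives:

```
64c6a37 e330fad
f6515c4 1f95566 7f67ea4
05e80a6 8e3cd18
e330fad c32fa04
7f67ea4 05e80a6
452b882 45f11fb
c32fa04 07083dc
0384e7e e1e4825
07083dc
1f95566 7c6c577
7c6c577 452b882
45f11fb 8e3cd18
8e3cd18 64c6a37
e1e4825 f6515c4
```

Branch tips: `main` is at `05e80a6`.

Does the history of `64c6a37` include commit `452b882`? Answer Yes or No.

No

Ancestors of 64c6a37: {07083dc, 64c6a37, c32fa04, e330fad}.
452b882 is not in that set, so it is not an ancestor of 64c6a37.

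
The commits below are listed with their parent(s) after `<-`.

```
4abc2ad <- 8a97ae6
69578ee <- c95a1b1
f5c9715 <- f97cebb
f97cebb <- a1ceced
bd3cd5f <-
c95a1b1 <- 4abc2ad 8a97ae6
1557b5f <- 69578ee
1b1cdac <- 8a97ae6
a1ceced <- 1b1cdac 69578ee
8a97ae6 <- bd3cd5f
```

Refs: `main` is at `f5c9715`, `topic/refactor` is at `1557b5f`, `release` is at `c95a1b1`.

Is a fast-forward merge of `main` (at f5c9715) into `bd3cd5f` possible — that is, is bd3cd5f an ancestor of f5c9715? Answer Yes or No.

Yes

A fast-forward from bd3cd5f to f5c9715 is possible iff bd3cd5f is an ancestor of f5c9715.
Ancestors of f5c9715: {1b1cdac, 4abc2ad, 69578ee, 8a97ae6, a1ceced, bd3cd5f, c95a1b1, f5c9715, f97cebb}.
bd3cd5f is among them, so fast-forward is possible.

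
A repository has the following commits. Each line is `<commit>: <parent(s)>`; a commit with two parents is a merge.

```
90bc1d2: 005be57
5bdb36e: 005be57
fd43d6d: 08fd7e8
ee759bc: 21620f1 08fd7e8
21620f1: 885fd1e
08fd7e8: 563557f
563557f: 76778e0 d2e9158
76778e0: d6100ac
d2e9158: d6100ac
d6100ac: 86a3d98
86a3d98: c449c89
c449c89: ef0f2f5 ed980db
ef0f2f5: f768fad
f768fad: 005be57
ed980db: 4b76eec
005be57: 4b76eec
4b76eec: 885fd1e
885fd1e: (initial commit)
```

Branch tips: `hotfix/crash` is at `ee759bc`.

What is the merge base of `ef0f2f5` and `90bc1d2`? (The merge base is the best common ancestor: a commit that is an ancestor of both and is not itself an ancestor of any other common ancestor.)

Ancestors of ef0f2f5: {005be57, 4b76eec, 885fd1e, ef0f2f5, f768fad}.
Ancestors of 90bc1d2: {005be57, 4b76eec, 885fd1e, 90bc1d2}.
Common ancestors: {005be57, 4b76eec, 885fd1e}.
Among these, 005be57 is not an ancestor of any other common ancestor — it is the merge base.

005be57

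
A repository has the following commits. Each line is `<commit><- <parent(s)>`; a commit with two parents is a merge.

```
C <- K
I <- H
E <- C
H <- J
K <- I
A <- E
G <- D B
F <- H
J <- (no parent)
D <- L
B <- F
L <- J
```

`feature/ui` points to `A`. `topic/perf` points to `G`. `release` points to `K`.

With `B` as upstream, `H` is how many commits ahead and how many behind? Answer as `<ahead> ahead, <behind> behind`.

Reachable from H: {H, J}.
Reachable from B: {B, F, H, J}.
Only in H's history (ahead): {} — 0.
Only in B's history (behind): {B, F} — 2.

0 ahead, 2 behind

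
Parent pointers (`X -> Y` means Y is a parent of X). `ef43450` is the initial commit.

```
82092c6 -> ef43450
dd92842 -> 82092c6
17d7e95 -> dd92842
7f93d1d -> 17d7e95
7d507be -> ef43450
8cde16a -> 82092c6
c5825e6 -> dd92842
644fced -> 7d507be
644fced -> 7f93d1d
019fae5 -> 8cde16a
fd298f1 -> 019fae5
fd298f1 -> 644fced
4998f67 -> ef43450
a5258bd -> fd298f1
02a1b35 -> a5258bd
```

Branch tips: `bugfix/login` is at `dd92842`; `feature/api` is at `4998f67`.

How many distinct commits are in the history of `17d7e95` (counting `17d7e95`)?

4

Walking parent pointers from 17d7e95: reachable set = {17d7e95, 82092c6, dd92842, ef43450}.
That is 4 commits.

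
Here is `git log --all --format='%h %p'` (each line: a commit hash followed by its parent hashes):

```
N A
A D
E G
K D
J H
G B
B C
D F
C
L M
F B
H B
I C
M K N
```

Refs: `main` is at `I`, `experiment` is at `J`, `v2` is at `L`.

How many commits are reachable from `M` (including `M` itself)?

8

Walking parent pointers from M: reachable set = {A, B, C, D, F, K, M, N}.
That is 8 commits.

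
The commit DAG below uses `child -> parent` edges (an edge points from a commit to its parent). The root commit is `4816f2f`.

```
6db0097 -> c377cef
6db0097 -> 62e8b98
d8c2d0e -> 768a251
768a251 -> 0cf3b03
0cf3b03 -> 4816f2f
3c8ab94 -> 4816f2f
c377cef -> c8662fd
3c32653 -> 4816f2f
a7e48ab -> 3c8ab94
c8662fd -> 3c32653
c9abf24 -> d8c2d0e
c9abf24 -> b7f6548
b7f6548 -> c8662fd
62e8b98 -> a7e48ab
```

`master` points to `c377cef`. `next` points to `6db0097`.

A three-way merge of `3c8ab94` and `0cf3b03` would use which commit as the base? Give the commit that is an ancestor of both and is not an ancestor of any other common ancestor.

Ancestors of 3c8ab94: {3c8ab94, 4816f2f}.
Ancestors of 0cf3b03: {0cf3b03, 4816f2f}.
Common ancestors: {4816f2f}.
The only common ancestor is 4816f2f, so it is the merge base.

4816f2f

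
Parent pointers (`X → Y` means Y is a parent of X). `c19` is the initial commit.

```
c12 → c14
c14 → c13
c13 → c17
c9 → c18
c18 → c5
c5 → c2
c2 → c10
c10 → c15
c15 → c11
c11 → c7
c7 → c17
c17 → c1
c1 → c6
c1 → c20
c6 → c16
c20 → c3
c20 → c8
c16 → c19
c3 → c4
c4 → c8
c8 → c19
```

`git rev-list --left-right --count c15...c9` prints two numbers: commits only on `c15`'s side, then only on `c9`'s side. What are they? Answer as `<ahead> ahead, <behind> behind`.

Reachable from c15: {c1, c11, c15, c16, c17, c19, c20, c3, c4, c6, c7, c8}.
Reachable from c9: {c1, c10, c11, c15, c16, c17, c18, c19, c2, c20, c3, c4, c5, c6, c7, c8, c9}.
Only in c15's history (ahead): {} — 0.
Only in c9's history (behind): {c10, c18, c2, c5, c9} — 5.

0 ahead, 5 behind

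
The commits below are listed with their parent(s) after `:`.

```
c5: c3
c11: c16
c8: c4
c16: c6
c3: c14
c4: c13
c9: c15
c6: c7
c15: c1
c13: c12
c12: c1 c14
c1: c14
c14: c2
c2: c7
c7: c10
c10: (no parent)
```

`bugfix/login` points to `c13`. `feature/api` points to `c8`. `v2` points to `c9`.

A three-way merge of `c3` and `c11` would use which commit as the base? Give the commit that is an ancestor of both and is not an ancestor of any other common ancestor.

c7

Ancestors of c3: {c10, c14, c2, c3, c7}.
Ancestors of c11: {c10, c11, c16, c6, c7}.
Common ancestors: {c10, c7}.
Among these, c7 is not an ancestor of any other common ancestor — it is the merge base.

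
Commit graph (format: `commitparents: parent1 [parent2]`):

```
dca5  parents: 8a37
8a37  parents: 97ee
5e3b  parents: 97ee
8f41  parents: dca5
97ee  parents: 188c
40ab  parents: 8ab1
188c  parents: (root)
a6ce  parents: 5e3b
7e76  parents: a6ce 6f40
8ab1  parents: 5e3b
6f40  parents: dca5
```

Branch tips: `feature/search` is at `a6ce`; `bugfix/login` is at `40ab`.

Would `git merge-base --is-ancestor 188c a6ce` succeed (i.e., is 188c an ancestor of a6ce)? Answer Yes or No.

Ancestors of a6ce (commits reachable by following parents): {188c, 5e3b, 97ee, a6ce}.
188c is in that set, so it is an ancestor of a6ce.

Yes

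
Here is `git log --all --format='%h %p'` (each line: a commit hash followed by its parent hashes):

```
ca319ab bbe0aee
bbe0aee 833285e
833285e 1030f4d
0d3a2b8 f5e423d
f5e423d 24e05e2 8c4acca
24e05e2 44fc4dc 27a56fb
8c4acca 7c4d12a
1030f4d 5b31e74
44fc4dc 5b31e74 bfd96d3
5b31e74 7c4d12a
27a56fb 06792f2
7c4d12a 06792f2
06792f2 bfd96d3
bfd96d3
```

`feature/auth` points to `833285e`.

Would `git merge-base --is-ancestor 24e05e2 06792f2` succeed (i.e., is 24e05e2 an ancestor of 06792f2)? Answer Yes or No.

Ancestors of 06792f2: {06792f2, bfd96d3}.
24e05e2 is not in that set, so it is not an ancestor of 06792f2.

No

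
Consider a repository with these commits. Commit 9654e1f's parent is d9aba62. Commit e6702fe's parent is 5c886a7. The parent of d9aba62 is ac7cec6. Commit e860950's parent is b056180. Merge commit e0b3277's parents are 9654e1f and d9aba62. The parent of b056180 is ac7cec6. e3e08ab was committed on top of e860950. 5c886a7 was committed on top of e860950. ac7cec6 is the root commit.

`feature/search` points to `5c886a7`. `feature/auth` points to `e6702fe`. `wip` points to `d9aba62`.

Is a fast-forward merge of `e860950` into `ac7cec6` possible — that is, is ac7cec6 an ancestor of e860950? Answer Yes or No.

A fast-forward from ac7cec6 to e860950 is possible iff ac7cec6 is an ancestor of e860950.
Ancestors of e860950: {ac7cec6, b056180, e860950}.
ac7cec6 is among them, so fast-forward is possible.

Yes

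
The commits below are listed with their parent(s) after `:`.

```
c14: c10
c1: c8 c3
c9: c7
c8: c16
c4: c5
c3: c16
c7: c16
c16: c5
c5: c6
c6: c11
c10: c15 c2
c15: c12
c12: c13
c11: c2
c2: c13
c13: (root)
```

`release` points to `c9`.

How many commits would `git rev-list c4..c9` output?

3

Reachable from c9: {c11, c13, c16, c2, c5, c6, c7, c9}.
Reachable from c4: {c11, c13, c2, c4, c5, c6}.
In c9's history but not c4's: {c16, c7, c9} — 3 commits.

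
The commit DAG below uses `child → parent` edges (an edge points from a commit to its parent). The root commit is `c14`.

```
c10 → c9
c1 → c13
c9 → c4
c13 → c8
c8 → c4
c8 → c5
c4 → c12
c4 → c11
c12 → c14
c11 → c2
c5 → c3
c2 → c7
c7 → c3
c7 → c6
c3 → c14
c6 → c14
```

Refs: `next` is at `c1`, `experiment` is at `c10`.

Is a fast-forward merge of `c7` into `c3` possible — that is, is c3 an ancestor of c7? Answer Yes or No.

Yes

A fast-forward from c3 to c7 is possible iff c3 is an ancestor of c7.
Ancestors of c7: {c14, c3, c6, c7}.
c3 is among them, so fast-forward is possible.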